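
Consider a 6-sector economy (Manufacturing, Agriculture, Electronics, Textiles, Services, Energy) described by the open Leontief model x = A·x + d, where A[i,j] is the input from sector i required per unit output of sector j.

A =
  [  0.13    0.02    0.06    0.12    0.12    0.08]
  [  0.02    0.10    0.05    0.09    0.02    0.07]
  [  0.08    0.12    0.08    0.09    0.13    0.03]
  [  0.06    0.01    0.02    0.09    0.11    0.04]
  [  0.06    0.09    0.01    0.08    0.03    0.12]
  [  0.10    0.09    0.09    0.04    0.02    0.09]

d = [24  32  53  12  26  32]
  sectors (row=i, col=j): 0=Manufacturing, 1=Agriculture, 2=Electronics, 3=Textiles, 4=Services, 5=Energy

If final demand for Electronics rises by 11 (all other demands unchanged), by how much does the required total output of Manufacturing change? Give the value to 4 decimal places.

Form M = I − A:
  [  0.87   -0.02   -0.06   -0.12   -0.12   -0.08]
  [ -0.02    0.90   -0.05   -0.09   -0.02   -0.07]
  [ -0.08   -0.12    0.92   -0.09   -0.13   -0.03]
  [ -0.06   -0.01   -0.02    0.91   -0.11   -0.04]
  [ -0.06   -0.09   -0.01   -0.08    0.97   -0.12]
  [ -0.10   -0.09   -0.09   -0.04   -0.02    0.91]
Leontief inverse L = M⁻¹:
  [  1.2048    0.0768    0.1038    0.2000    0.1903    0.1491]
  [  0.0599    1.1416    0.0804    0.1388    0.0597    0.1097]
  [  0.1434    0.1836    1.1215    0.1692    0.1930    0.0966]
  [  0.1035    0.0442    0.0437    1.1382    0.1504    0.0838]
  [  0.1098    0.1341    0.0455    0.1339    1.0720    0.1687]
  [  0.1595    0.1444    0.1332    0.1054    0.0761    1.1431]
Total output x = L · d:
  x_0 = 1.2048·24 + 0.0768·32 + 0.1038·53 + 0.2000·12 + 0.1903·26 + 0.1491·32 = 48.9900
  x_1 = 0.0599·24 + 1.1416·32 + 0.0804·53 + 0.1388·12 + 0.0597·26 + 0.1097·32 = 48.9599
  x_2 = 0.1434·24 + 0.1836·32 + 1.1215·53 + 0.1692·12 + 0.1930·26 + 0.0966·32 = 78.8962
  x_3 = 0.1035·24 + 0.0442·32 + 0.0437·53 + 1.1382·12 + 0.1504·26 + 0.0838·32 = 26.4660
  x_4 = 0.1098·24 + 0.1341·32 + 0.0455·53 + 0.1339·12 + 1.0720·26 + 0.1687·32 = 44.2180
  x_5 = 0.1595·24 + 0.1444·32 + 0.1332·53 + 0.1054·12 + 0.0761·26 + 1.1431·32 = 55.3286
Δx_0 = L[0,2] · Δd_2 = 0.1038 · 11 = 1.1413

1.1413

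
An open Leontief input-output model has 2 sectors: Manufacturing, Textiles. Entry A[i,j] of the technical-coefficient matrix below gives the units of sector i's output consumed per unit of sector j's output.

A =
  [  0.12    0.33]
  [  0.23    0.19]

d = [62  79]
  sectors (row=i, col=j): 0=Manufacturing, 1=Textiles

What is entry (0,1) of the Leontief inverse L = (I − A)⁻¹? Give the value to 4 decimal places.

L[0,1] = 0.5181

Form M = I − A:
  [  0.88   -0.33]
  [ -0.23    0.81]
Leontief inverse L = M⁻¹:
  [  1.2718    0.5181]
  [  0.3611    1.3817]
Total output x = L · d:
  x_0 = 1.2718·62 + 0.5181·79 = 119.7833
  x_1 = 0.3611·62 + 1.3817·79 = 131.5434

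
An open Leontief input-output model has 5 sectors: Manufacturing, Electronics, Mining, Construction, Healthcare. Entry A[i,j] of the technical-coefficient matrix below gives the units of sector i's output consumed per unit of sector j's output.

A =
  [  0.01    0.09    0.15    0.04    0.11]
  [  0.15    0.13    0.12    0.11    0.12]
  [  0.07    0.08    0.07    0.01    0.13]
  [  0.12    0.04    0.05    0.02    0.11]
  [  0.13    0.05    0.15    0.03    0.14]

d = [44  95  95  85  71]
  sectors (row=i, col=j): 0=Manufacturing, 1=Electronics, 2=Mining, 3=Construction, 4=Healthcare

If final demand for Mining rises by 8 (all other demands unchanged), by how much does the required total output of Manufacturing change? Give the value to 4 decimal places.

1.8434

Form M = I − A:
  [  0.99   -0.09   -0.15   -0.04   -0.11]
  [ -0.15    0.87   -0.12   -0.11   -0.12]
  [ -0.07   -0.08    0.93   -0.01   -0.13]
  [ -0.12   -0.04   -0.05    0.98   -0.11]
  [ -0.13   -0.05   -0.15   -0.03    0.86]
Leontief inverse L = M⁻¹:
  [  1.0839    0.1482    0.2304    0.0694    0.2030]
  [  0.2561    1.2211    0.2495    0.1581    0.2611]
  [  0.1346    0.1339    1.1510    0.0388    0.2149]
  [  0.1734    0.0883    0.1257    1.0444    0.1871]
  [  0.2083    0.1198    0.2545    0.0629    1.2527]
Total output x = L · d:
  x_0 = 1.0839·44 + 0.1482·95 + 0.2304·95 + 0.0694·85 + 0.2030·71 = 103.9779
  x_1 = 0.2561·44 + 1.2211·95 + 0.2495·95 + 0.1581·85 + 0.2611·71 = 182.9474
  x_2 = 0.1346·44 + 0.1339·95 + 1.1510·95 + 0.0388·85 + 0.2149·71 = 146.5434
  x_3 = 0.1734·44 + 0.0883·95 + 0.1257·95 + 1.0444·85 + 0.1871·71 = 130.0135
  x_4 = 0.2083·44 + 0.1198·95 + 0.2545·95 + 0.0629·85 + 1.2527·71 = 139.0075
Δx_0 = L[0,2] · Δd_2 = 0.2304 · 8 = 1.8434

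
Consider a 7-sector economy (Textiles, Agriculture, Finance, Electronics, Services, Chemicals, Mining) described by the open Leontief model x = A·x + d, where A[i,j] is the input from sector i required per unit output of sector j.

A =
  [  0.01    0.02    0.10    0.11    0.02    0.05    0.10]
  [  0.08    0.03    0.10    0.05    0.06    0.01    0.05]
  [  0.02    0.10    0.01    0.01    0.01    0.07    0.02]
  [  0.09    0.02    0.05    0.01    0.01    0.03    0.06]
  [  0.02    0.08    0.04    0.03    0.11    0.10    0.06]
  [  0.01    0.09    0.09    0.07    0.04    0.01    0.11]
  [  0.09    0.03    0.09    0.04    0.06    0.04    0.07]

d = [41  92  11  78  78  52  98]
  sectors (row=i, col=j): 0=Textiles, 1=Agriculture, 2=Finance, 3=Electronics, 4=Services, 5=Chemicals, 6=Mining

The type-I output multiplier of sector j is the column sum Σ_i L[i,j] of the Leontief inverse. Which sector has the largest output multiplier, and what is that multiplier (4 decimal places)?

Form M = I − A:
  [  0.99   -0.02   -0.10   -0.11   -0.02   -0.05   -0.10]
  [ -0.08    0.97   -0.10   -0.05   -0.06   -0.01   -0.05]
  [ -0.02   -0.10    0.99   -0.01   -0.01   -0.07   -0.02]
  [ -0.09   -0.02   -0.05    0.99   -0.01   -0.03   -0.06]
  [ -0.02   -0.08   -0.04   -0.03    0.89   -0.10   -0.06]
  [ -0.01   -0.09   -0.09   -0.07   -0.04    0.99   -0.11]
  [ -0.09   -0.03   -0.09   -0.04   -0.06   -0.04    0.93]
Leontief inverse L = M⁻¹:
  [  1.0435    0.0535    0.1388    0.1324    0.0429    0.0770    0.1385]
  [  0.1054    1.0621    0.1366    0.0756    0.0840    0.0400    0.0864]
  [  0.0390    0.1200    1.0405    0.0294    0.0278    0.0823    0.0465]
  [  0.1081    0.0413    0.0809    1.0329    0.0260    0.0491    0.0897]
  [  0.0515    0.1217    0.0888    0.0613    1.1478    0.1323    0.1076]
  [  0.0465    0.1232    0.1325    0.0942    0.0686    1.0388    0.1478]
  [  0.1181    0.0660    0.1334    0.0705    0.0877    0.0720    1.1131]
Total output x = L · d:
  x_0 = 1.0435·41 + 0.0535·92 + 0.1388·11 + 0.1324·78 + 0.0429·78 + 0.0770·52 + 0.1385·98 = 80.4825
  x_1 = 0.1054·41 + 1.0621·92 + 0.1366·11 + 0.0756·78 + 0.0840·78 + 0.0400·52 + 0.0864·98 = 126.5249
  x_2 = 0.0390·41 + 0.1200·92 + 1.0405·11 + 0.0294·78 + 0.0278·78 + 0.0823·52 + 0.0465·98 = 37.3912
  x_3 = 0.1081·41 + 0.0413·92 + 0.0809·11 + 1.0329·78 + 0.0260·78 + 0.0491·52 + 0.0897·98 = 103.0647
  x_4 = 0.0515·41 + 0.1217·92 + 0.0888·11 + 0.0613·78 + 1.1478·78 + 0.1323·52 + 0.1076·98 = 126.0255
  x_5 = 0.0465·41 + 0.1232·92 + 0.1325·11 + 0.0942·78 + 0.0686·78 + 1.0388·52 + 0.1478·98 = 95.9027
  x_6 = 0.1181·41 + 0.0660·92 + 0.1334·11 + 0.0705·78 + 0.0877·78 + 0.0720·52 + 1.1131·98 = 137.5533
Output multipliers (column sums of L):
  Textiles: 1.5121
  Agriculture: 1.5879
  Finance: 1.7516
  Electronics: 1.4963
  Services: 1.4848
  Chemicals: 1.4916
  Mining: 1.7297

Finance (1.7516)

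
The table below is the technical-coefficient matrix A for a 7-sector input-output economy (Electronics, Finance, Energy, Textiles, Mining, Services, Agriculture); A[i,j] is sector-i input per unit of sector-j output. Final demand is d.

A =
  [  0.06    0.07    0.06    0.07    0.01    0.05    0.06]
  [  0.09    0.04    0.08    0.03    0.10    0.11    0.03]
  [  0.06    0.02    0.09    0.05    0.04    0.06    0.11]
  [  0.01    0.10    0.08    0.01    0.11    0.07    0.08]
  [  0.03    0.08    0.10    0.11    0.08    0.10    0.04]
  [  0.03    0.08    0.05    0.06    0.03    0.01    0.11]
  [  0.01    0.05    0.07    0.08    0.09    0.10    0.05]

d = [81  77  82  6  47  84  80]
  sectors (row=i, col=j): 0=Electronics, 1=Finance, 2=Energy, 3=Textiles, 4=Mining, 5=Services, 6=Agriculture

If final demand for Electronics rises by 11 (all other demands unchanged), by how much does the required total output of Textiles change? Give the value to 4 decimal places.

Form M = I − A:
  [  0.94   -0.07   -0.06   -0.07   -0.01   -0.05   -0.06]
  [ -0.09    0.96   -0.08   -0.03   -0.10   -0.11   -0.03]
  [ -0.06   -0.02    0.91   -0.05   -0.04   -0.06   -0.11]
  [ -0.01   -0.10   -0.08    0.99   -0.11   -0.07   -0.08]
  [ -0.03   -0.08   -0.10   -0.11    0.92   -0.10   -0.04]
  [ -0.03   -0.08   -0.05   -0.06   -0.03    0.99   -0.11]
  [ -0.01   -0.05   -0.07   -0.08   -0.09   -0.10    0.95]
Leontief inverse L = M⁻¹:
  [  1.0887    0.1112    0.1107    0.1067    0.0552    0.0981    0.1078]
  [  0.1260    1.0939    0.1447    0.0837    0.1510    0.1671    0.0920]
  [  0.0889    0.0660    1.1479    0.0965    0.0895    0.1140    0.1657]
  [  0.0460    0.1494    0.1459    1.0630    0.1679    0.1337    0.1366]
  [  0.0696    0.1412    0.1753    0.1646    1.1467    0.1685    0.1108]
  [  0.0571    0.1198    0.1020    0.0985    0.0796    1.0630    0.1539]
  [  0.0411    0.1022    0.1330    0.1281    0.1463    0.1573    1.1090]
Total output x = L · d:
  x_0 = 1.0887·81 + 0.1112·77 + 0.1107·82 + 0.1067·6 + 0.0552·47 + 0.0981·84 + 0.1078·80 = 125.9181
  x_1 = 0.1260·81 + 1.0939·77 + 0.1447·82 + 0.0837·6 + 0.1510·47 + 0.1671·84 + 0.0920·80 = 135.3019
  x_2 = 0.0889·81 + 0.0660·77 + 1.1479·82 + 0.0965·6 + 0.0895·47 + 0.1140·84 + 0.1657·80 = 134.0311
  x_3 = 0.0460·81 + 0.1494·77 + 0.1459·82 + 1.0630·6 + 0.1679·47 + 0.1337·84 + 0.1366·80 = 63.6203
  x_4 = 0.0696·81 + 0.1412·77 + 0.1753·82 + 0.1646·6 + 1.1467·47 + 0.1685·84 + 0.1108·80 = 108.7887
  x_5 = 0.0571·81 + 0.1198·77 + 0.1020·82 + 0.0985·6 + 0.0796·47 + 1.0630·84 + 0.1539·80 = 128.1512
  x_6 = 0.0411·81 + 0.1022·77 + 0.1330·82 + 0.1281·6 + 0.1463·47 + 0.1573·84 + 1.1090·80 = 131.6865
Δx_3 = L[3,0] · Δd_0 = 0.0460 · 11 = 0.5060

0.5060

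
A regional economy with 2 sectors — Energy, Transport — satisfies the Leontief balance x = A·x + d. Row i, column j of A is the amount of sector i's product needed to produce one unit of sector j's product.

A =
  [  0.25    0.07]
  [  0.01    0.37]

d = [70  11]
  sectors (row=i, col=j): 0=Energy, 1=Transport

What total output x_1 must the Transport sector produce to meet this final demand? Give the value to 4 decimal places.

Form M = I − A:
  [  0.75   -0.07]
  [ -0.01    0.63]
Leontief inverse L = M⁻¹:
  [  1.3353    0.1484]
  [  0.0212    1.5897]
Total output x = L · d:
  x_0 = 1.3353·70 + 0.1484·11 = 95.1039
  x_1 = 0.0212·70 + 1.5897·11 = 18.9699

18.9699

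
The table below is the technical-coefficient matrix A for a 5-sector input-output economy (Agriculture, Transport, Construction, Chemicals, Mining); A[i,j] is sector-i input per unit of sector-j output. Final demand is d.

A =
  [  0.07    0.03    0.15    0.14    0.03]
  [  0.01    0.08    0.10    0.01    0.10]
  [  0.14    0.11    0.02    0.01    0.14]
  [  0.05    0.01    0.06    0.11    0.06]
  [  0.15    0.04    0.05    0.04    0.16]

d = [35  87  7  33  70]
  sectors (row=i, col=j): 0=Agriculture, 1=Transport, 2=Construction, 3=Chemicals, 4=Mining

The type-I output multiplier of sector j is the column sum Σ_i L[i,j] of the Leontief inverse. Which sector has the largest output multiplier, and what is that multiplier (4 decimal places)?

Mining (1.7977)

Form M = I − A:
  [  0.93   -0.03   -0.15   -0.14   -0.03]
  [ -0.01    0.92   -0.10   -0.01   -0.10]
  [ -0.14   -0.11    0.98   -0.01   -0.14]
  [ -0.05   -0.01   -0.06    0.89   -0.06]
  [ -0.15   -0.04   -0.05   -0.04    0.84]
Leontief inverse L = M⁻¹:
  [  1.1306    0.0664    0.1960    0.1850    0.0942]
  [  0.0591    1.1120    0.1325    0.0304    0.1587]
  [  0.2007    0.1453    1.0799    0.0547    0.2084]
  [  0.0926    0.0311    0.0927    1.1442    0.1042]
  [  0.2211    0.0749    0.1100    0.0922    1.2322]
Total output x = L · d:
  x_0 = 1.1306·35 + 0.0664·87 + 0.1960·7 + 0.1850·33 + 0.0942·70 = 59.4177
  x_1 = 0.0591·35 + 1.1120·87 + 0.1325·7 + 0.0304·33 + 0.1587·70 = 111.8531
  x_2 = 0.2007·35 + 0.1453·87 + 1.0799·7 + 0.0547·33 + 0.2084·70 = 43.6167
  x_3 = 0.0926·35 + 0.0311·87 + 0.0927·7 + 1.1442·33 + 0.1042·70 = 51.6471
  x_4 = 0.2211·35 + 0.0749·87 + 0.1100·7 + 0.0922·33 + 1.2322·70 = 104.3256
Output multipliers (column sums of L):
  Agriculture: 1.7041
  Transport: 1.4297
  Construction: 1.6111
  Chemicals: 1.5066
  Mining: 1.7977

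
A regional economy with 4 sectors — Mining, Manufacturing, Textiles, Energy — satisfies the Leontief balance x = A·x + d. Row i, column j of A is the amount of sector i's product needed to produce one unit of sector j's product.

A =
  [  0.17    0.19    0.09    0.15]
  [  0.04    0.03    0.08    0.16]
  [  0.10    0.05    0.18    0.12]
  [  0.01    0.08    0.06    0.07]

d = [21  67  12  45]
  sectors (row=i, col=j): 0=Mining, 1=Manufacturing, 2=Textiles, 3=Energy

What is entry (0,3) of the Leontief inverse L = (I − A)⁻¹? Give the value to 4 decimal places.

L[0,3] = 0.2716

Form M = I − A:
  [  0.83   -0.19   -0.09   -0.15]
  [ -0.04    0.97   -0.08   -0.16]
  [ -0.10   -0.05    0.82   -0.12]
  [ -0.01   -0.08   -0.06    0.93]
Leontief inverse L = M⁻¹:
  [  1.2434    0.2754    0.1832    0.2716]
  [  0.0694    1.0685    0.1273    0.2115]
  [  0.1602    0.1137    1.2634    0.2084]
  [  0.0297    0.1022    0.0944    1.1098]
Total output x = L · d:
  x_0 = 1.2434·21 + 0.2754·67 + 0.1832·12 + 0.2716·45 = 58.9836
  x_1 = 0.0694·21 + 1.0685·67 + 0.1273·12 + 0.2115·45 = 84.0914
  x_2 = 0.1602·21 + 0.1137·67 + 1.2634·12 + 0.2084·45 = 35.5226
  x_3 = 0.0297·21 + 0.1022·67 + 0.0944·12 + 1.1098·45 = 58.5468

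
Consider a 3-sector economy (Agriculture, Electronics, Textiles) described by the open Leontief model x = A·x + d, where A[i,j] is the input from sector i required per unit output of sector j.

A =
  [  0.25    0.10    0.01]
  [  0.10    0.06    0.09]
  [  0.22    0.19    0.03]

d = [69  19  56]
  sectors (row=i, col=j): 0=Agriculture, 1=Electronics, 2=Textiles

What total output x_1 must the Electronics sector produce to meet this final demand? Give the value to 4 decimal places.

Form M = I − A:
  [  0.75   -0.10   -0.01]
  [ -0.10    0.94   -0.09]
  [ -0.22   -0.19    0.97]
Leontief inverse L = M⁻¹:
  [  1.3616    0.1505    0.0280]
  [  0.1778    1.1038    0.1042]
  [  0.3436    0.2503    1.0577]
Total output x = L · d:
  x_0 = 1.3616·69 + 0.1505·19 + 0.0280·56 = 98.3794
  x_1 = 0.1778·69 + 1.1038·19 + 0.1042·56 = 39.0753
  x_2 = 0.3436·69 + 0.2503·19 + 1.0577·56 = 87.6987

39.0753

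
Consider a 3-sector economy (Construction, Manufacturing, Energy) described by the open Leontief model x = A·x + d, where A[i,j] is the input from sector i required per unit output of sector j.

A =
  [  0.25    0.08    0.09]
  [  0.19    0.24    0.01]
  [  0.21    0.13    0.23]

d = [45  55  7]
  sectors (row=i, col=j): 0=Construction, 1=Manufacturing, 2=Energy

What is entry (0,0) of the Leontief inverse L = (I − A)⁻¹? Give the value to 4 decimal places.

Form M = I − A:
  [  0.75   -0.08   -0.09]
  [ -0.19    0.76   -0.01]
  [ -0.21   -0.13    0.77]
Leontief inverse L = M⁻¹:
  [  1.4260    0.1790    0.1690]
  [  0.3624    1.3642    0.0601]
  [  0.4501    0.2791    1.3549]
Total output x = L · d:
  x_0 = 1.4260·45 + 0.1790·55 + 0.1690·7 = 75.1989
  x_1 = 0.3624·45 + 1.3642·55 + 0.0601·7 = 91.7615
  x_2 = 0.4501·45 + 0.2791·55 + 1.3549·7 = 45.0919

L[0,0] = 1.4260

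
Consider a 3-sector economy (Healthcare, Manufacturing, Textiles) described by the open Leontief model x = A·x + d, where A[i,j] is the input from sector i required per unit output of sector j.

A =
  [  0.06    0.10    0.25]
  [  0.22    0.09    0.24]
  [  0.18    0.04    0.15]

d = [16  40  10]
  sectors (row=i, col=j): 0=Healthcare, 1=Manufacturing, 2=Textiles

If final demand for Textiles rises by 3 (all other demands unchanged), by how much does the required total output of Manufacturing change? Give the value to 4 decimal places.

1.2913

Form M = I − A:
  [  0.94   -0.10   -0.25]
  [ -0.22    0.91   -0.24]
  [ -0.18   -0.04    0.85]
Leontief inverse L = M⁻¹:
  [  1.1718    0.1457    0.3858]
  [  0.3531    1.1566    0.4304]
  [  0.2648    0.0853    1.2784]
Total output x = L · d:
  x_0 = 1.1718·16 + 0.1457·40 + 0.3858·10 = 28.4361
  x_1 = 0.3531·16 + 1.1566·40 + 0.4304·10 = 56.2194
  x_2 = 0.2648·16 + 0.0853·40 + 1.2784·10 = 20.4321
Δx_1 = L[1,2] · Δd_2 = 0.4304 · 3 = 1.2913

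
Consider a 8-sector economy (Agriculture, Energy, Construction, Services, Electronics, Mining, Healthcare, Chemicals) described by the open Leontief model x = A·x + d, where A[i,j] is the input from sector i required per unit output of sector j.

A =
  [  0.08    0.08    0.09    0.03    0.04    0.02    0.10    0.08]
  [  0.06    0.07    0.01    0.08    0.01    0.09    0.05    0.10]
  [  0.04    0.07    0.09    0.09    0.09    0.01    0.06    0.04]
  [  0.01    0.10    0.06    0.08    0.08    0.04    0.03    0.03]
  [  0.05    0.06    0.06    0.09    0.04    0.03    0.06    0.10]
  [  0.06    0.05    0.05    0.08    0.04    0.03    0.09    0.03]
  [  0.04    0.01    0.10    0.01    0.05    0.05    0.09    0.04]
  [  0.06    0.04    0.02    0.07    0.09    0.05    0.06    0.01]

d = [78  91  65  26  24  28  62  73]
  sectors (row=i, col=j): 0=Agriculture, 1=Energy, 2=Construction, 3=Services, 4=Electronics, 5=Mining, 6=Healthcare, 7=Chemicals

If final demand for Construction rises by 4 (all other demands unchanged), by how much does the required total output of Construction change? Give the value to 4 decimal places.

4.5798

Form M = I − A:
  [  0.92   -0.08   -0.09   -0.03   -0.04   -0.02   -0.10   -0.08]
  [ -0.06    0.93   -0.01   -0.08   -0.01   -0.09   -0.05   -0.10]
  [ -0.04   -0.07    0.91   -0.09   -0.09   -0.01   -0.06   -0.04]
  [ -0.01   -0.10   -0.06    0.92   -0.08   -0.04   -0.03   -0.03]
  [ -0.05   -0.06   -0.06   -0.09    0.96   -0.03   -0.06   -0.10]
  [ -0.06   -0.05   -0.05   -0.08   -0.04    0.97   -0.09   -0.03]
  [ -0.04   -0.01   -0.10   -0.01   -0.05   -0.05    0.91   -0.04]
  [ -0.06   -0.04   -0.02   -0.07   -0.09   -0.05   -0.06    0.99]
Leontief inverse L = M⁻¹:
  [  1.1278    0.1344    0.1493    0.0891    0.0932    0.0591    0.1647    0.1313]
  [  0.1022    1.1205    0.0568    0.1348    0.0566    0.1268    0.1066    0.1417]
  [  0.0813    0.1262    1.1450    0.1516    0.1412    0.0465    0.1162    0.0905]
  [  0.0464    0.1500    0.1036    1.1366    0.1222    0.0745    0.0780    0.0753]
  [  0.0922    0.1139    0.1119    0.1488    1.0921    0.0670    0.1169    0.1450]
  [  0.0967    0.0968    0.1002    0.1289    0.0836    1.0619    0.1421    0.0719]
  [  0.0747    0.0490    0.1487    0.0550    0.0918    0.0754    1.1400    0.0763]
  [  0.0952    0.0848    0.0660    0.1177    0.1285    0.0792    0.1090    1.0524]
Total output x = L · d:
  x_0 = 1.1278·78 + 0.1344·91 + 0.1493·65 + 0.0891·26 + 0.0932·24 + 0.0591·28 + 0.1647·62 + 0.1313·73 = 135.9140
  x_1 = 0.1022·78 + 1.1205·91 + 0.0568·65 + 0.1348·26 + 0.0566·24 + 0.1268·28 + 0.1066·62 + 0.1417·73 = 139.0075
  x_2 = 0.0813·78 + 0.1262·91 + 1.1450·65 + 0.1516·26 + 0.1412·24 + 0.0465·28 + 0.1162·62 + 0.0905·73 = 114.6994
  x_3 = 0.0464·78 + 0.1500·91 + 0.1036·65 + 1.1366·26 + 0.1222·24 + 0.0745·28 + 0.0780·62 + 0.0753·73 = 68.9041
  x_4 = 0.0922·78 + 0.1139·91 + 0.1119·65 + 0.1488·26 + 1.0921·24 + 0.0670·28 + 0.1169·62 + 0.1450·73 = 74.6195
  x_5 = 0.0967·78 + 0.0968·91 + 0.1002·65 + 0.1289·26 + 0.0836·24 + 1.0619·28 + 0.1421·62 + 0.0719·73 = 72.0144
  x_6 = 0.0747·78 + 0.0490·91 + 0.1487·65 + 0.0550·26 + 0.0918·24 + 0.0754·28 + 1.1400·62 + 0.0763·73 = 101.9478
  x_7 = 0.0952·78 + 0.0848·91 + 0.0660·65 + 0.1177·26 + 0.1285·24 + 0.0792·28 + 0.1090·62 + 1.0524·73 = 111.3796
Δx_2 = L[2,2] · Δd_2 = 1.1450 · 4 = 4.5798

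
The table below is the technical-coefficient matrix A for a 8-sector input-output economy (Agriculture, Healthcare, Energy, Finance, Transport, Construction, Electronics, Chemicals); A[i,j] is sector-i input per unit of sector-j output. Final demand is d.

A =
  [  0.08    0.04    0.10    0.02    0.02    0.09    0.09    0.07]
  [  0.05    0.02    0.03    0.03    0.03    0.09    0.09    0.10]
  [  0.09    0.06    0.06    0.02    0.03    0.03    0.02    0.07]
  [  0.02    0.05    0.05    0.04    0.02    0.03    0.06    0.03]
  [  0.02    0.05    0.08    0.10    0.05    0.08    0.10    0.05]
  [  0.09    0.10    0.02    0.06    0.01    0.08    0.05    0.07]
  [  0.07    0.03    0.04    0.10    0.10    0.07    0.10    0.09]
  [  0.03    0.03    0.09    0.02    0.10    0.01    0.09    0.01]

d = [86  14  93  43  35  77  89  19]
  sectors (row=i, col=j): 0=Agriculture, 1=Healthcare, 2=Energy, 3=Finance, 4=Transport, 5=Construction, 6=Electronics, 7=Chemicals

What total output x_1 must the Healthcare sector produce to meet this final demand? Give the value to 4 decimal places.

Form M = I − A:
  [  0.92   -0.04   -0.10   -0.02   -0.02   -0.09   -0.09   -0.07]
  [ -0.05    0.98   -0.03   -0.03   -0.03   -0.09   -0.09   -0.10]
  [ -0.09   -0.06    0.94   -0.02   -0.03   -0.03   -0.02   -0.07]
  [ -0.02   -0.05   -0.05    0.96   -0.02   -0.03   -0.06   -0.03]
  [ -0.02   -0.05   -0.08   -0.10    0.95   -0.08   -0.10   -0.05]
  [ -0.09   -0.10   -0.02   -0.06   -0.01    0.92   -0.05   -0.07]
  [ -0.07   -0.03   -0.04   -0.10   -0.10   -0.07    0.90   -0.09]
  [ -0.03   -0.03   -0.09   -0.02   -0.10   -0.01   -0.09    0.99]
Leontief inverse L = M⁻¹:
  [  1.1403    0.0865    0.1554    0.0649    0.0650    0.1464    0.1589    0.1304]
  [  0.0984    1.0599    0.0780    0.0720    0.0728    0.1378    0.1530    0.1490]
  [  0.1316    0.0916    1.1040    0.0494    0.0618    0.0715    0.0723    0.1129]
  [  0.0521    0.0753    0.0806    1.0674    0.0466    0.0623    0.1009    0.0653]
  [  0.0751    0.0971    0.1329    0.1500    1.0955    0.1355    0.1704    0.1095]
  [  0.1418    0.1409    0.0703    0.0997    0.0493    1.1348    0.1176    0.1257]
  [  0.1301    0.0826    0.1062    0.1587    0.1546    0.1348    1.1855    0.1550]
  [  0.0714    0.0633    0.1329    0.0608    0.1359    0.0538    0.1442    1.0566]
Total output x = L · d:
  x_0 = 1.1403·86 + 0.0865·14 + 0.1554·93 + 0.0649·43 + 0.0650·35 + 0.1464·77 + 0.1589·89 + 0.1304·19 = 146.6825
  x_1 = 0.0984·86 + 1.0599·14 + 0.0780·93 + 0.0720·43 + 0.0728·35 + 0.1378·77 + 0.1530·89 + 0.1490·19 = 63.2580
  x_2 = 0.1316·86 + 0.0916·14 + 1.1040·93 + 0.0494·43 + 0.0618·35 + 0.0715·77 + 0.0723·89 + 0.1129·19 = 133.6477
  x_3 = 0.0521·86 + 0.0753·14 + 0.0806·93 + 1.0674·43 + 0.0466·35 + 0.0623·77 + 0.1009·89 + 0.0653·19 = 75.5753
  x_4 = 0.0751·86 + 0.0971·14 + 0.1329·93 + 0.1500·43 + 1.0955·35 + 0.1355·77 + 0.1704·89 + 0.1095·19 = 92.6541
  x_5 = 0.1418·86 + 0.1409·14 + 0.0703·93 + 0.0997·43 + 0.0493·35 + 1.1348·77 + 0.1176·89 + 0.1257·19 = 126.9482
  x_6 = 0.1301·86 + 0.0826·14 + 0.1062·93 + 0.1587·43 + 0.1546·35 + 0.1348·77 + 1.1855·89 + 0.1550·19 = 153.2927
  x_7 = 0.0714·86 + 0.0633·14 + 0.1329·93 + 0.0608·43 + 0.1359·35 + 0.0538·77 + 0.1442·89 + 1.0566·19 = 63.8073

63.2580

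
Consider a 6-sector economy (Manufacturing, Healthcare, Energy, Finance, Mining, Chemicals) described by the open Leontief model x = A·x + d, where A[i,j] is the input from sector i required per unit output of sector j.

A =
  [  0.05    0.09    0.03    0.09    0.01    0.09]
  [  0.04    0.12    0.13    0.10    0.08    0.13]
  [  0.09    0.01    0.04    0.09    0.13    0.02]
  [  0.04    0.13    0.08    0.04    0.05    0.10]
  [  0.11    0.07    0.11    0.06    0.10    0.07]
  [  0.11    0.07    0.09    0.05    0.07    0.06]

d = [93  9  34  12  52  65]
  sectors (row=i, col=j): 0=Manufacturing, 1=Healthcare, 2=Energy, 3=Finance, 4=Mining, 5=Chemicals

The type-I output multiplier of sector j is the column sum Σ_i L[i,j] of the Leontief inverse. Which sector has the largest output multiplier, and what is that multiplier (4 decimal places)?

Healthcare (1.9022)

Form M = I − A:
  [  0.95   -0.09   -0.03   -0.09   -0.01   -0.09]
  [ -0.04    0.88   -0.13   -0.10   -0.08   -0.13]
  [ -0.09   -0.01    0.96   -0.09   -0.13   -0.02]
  [ -0.04   -0.13   -0.08    0.96   -0.05   -0.10]
  [ -0.11   -0.07   -0.11   -0.06    0.90   -0.07]
  [ -0.11   -0.07   -0.09   -0.05   -0.07    0.94]
Leontief inverse L = M⁻¹:
  [  1.0964    0.1496    0.0862    0.1376    0.0570    0.1464]
  [  0.1238    1.2086    0.2219    0.1800    0.1676    0.2154]
  [  0.1416    0.0674    1.0942    0.1379    0.1791    0.0742]
  [  0.1014    0.1971    0.1503    1.1016    0.1145    0.1659]
  [  0.1809    0.1442    0.1835    0.1298    1.1707    0.1422]
  [  0.1700    0.1352    0.1530    0.1110    0.1296    1.1235]
Total output x = L · d:
  x_0 = 1.0964·93 + 0.1496·9 + 0.0862·34 + 0.1376·12 + 0.0570·52 + 0.1464·65 = 120.3787
  x_1 = 0.1238·93 + 1.2086·9 + 0.2219·34 + 0.1800·12 + 0.1676·52 + 0.2154·65 = 54.8142
  x_2 = 0.1416·93 + 0.0674·9 + 1.0942·34 + 0.1379·12 + 0.1791·52 + 0.0742·65 = 66.7680
  x_3 = 0.1014·93 + 0.1971·9 + 0.1503·34 + 1.1016·12 + 0.1145·52 + 0.1659·65 = 46.2672
  x_4 = 0.1809·93 + 0.1442·9 + 0.1835·34 + 0.1298·12 + 1.1707·52 + 0.1422·65 = 96.0353
  x_5 = 0.1700·93 + 0.1352·9 + 0.1530·34 + 0.1110·12 + 0.1296·52 + 1.1235·65 = 103.3230
Output multipliers (column sums of L):
  Manufacturing: 1.8142
  Healthcare: 1.9022
  Energy: 1.8892
  Finance: 1.7979
  Mining: 1.8184
  Chemicals: 1.8675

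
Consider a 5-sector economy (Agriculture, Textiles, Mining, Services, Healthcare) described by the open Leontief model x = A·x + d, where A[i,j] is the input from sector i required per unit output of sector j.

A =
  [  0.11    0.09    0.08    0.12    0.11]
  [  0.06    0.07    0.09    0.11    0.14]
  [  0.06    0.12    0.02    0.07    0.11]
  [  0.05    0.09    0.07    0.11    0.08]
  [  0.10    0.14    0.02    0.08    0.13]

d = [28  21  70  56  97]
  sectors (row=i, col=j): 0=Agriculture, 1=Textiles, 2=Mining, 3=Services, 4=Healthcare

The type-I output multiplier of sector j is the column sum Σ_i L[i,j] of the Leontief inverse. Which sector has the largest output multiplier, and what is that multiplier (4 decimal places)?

Healthcare (2.0378)

Form M = I − A:
  [  0.89   -0.09   -0.08   -0.12   -0.11]
  [ -0.06    0.93   -0.09   -0.11   -0.14]
  [ -0.06   -0.12    0.98   -0.07   -0.11]
  [ -0.05   -0.09   -0.07    0.89   -0.08]
  [ -0.10   -0.14   -0.02   -0.08    0.87]
Leontief inverse L = M⁻¹:
  [  1.1811    0.1843    0.1329    0.2118    0.2153]
  [  0.1247    1.1590    0.1352    0.1920    0.2370]
  [  0.1138    0.1903    1.0611    0.1396    0.1920]
  [  0.1030    0.1629    0.1110    1.1809    0.1619]
  [  0.1679    0.2271    0.0716    0.1670    1.2316]
Total output x = L · d:
  x_0 = 1.1811·28 + 0.1843·21 + 0.1329·70 + 0.2118·56 + 0.2153·97 = 78.9861
  x_1 = 0.1247·28 + 1.1590·21 + 0.1352·70 + 0.1920·56 + 0.2370·97 = 71.0351
  x_2 = 0.1138·28 + 0.1903·21 + 1.0611·70 + 0.1396·56 + 0.1920·97 = 107.8984
  x_3 = 0.1030·28 + 0.1629·21 + 0.1110·70 + 1.1809·56 + 0.1619·97 = 95.9097
  x_4 = 0.1679·28 + 0.2271·21 + 0.0716·70 + 0.1670·56 + 1.2316·97 = 143.3038
Output multipliers (column sums of L):
  Agriculture: 1.6904
  Textiles: 1.9237
  Mining: 1.5118
  Services: 1.8914
  Healthcare: 2.0378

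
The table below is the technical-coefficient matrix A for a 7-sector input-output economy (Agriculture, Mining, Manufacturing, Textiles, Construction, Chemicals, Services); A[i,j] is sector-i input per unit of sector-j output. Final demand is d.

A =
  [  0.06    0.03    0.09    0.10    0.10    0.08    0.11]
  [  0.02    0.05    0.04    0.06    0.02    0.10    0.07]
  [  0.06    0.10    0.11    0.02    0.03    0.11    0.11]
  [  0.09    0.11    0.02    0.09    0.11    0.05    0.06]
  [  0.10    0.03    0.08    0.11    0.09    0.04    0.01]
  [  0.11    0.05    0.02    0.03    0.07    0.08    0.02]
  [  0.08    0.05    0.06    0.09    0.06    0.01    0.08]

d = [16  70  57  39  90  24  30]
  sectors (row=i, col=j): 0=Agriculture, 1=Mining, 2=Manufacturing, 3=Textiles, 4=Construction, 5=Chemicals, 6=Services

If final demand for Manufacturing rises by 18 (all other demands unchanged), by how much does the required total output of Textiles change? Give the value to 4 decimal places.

1.3935

Form M = I − A:
  [  0.94   -0.03   -0.09   -0.10   -0.10   -0.08   -0.11]
  [ -0.02    0.95   -0.04   -0.06   -0.02   -0.10   -0.07]
  [ -0.06   -0.10    0.89   -0.02   -0.03   -0.11   -0.11]
  [ -0.09   -0.11   -0.02    0.91   -0.11   -0.05   -0.06]
  [ -0.10   -0.03   -0.08   -0.11    0.91   -0.04   -0.01]
  [ -0.11   -0.05   -0.02   -0.03   -0.07    0.92   -0.02]
  [ -0.08   -0.05   -0.06   -0.09   -0.06   -0.01    0.92]
Leontief inverse L = M⁻¹:
  [  1.1446    0.0962    0.1555    0.1797    0.1780    0.1480    0.1796]
  [  0.0712    1.0904    0.0752    0.1050    0.0653    0.1435    0.1111]
  [  0.1323    0.1590    1.1704    0.0855    0.0925    0.1793    0.1783]
  [  0.1634    0.1667    0.0774    1.1674    0.1821    0.1143    0.1221]
  [  0.1683    0.0856    0.1358    0.1772    1.1575    0.1009    0.0692]
  [  0.1648    0.0884    0.0634    0.0839    0.1235    1.1291    0.0654]
  [  0.1408    0.1008    0.1111    0.1536    0.1197    0.0624    1.1374]
Total output x = L · d:
  x_0 = 1.1446·16 + 0.0962·70 + 0.1555·57 + 0.1797·39 + 0.1780·90 + 0.1480·24 + 0.1796·30 = 65.8789
  x_1 = 0.0712·16 + 1.0904·70 + 0.0752·57 + 0.1050·39 + 0.0653·90 + 0.1435·24 + 0.1111·30 = 98.5049
  x_2 = 0.1323·16 + 0.1590·70 + 1.1704·57 + 0.0855·39 + 0.0925·90 + 0.1793·24 + 0.1783·30 = 101.2737
  x_3 = 0.1634·16 + 0.1667·70 + 0.0774·57 + 1.1674·39 + 0.1821·90 + 0.1143·24 + 0.1221·30 = 87.0188
  x_4 = 0.1683·16 + 0.0856·70 + 0.1358·57 + 0.1772·39 + 1.1575·90 + 0.1009·24 + 0.0692·30 = 132.0137
  x_5 = 0.1648·16 + 0.0884·70 + 0.0634·57 + 0.0839·39 + 0.1235·90 + 1.1291·24 + 0.0654·30 = 55.8798
  x_6 = 0.1408·16 + 0.1008·70 + 0.1111·57 + 0.1536·39 + 0.1197·90 + 0.0624·24 + 1.1374·30 = 68.0253
Δx_3 = L[3,2] · Δd_2 = 0.0774 · 18 = 1.3935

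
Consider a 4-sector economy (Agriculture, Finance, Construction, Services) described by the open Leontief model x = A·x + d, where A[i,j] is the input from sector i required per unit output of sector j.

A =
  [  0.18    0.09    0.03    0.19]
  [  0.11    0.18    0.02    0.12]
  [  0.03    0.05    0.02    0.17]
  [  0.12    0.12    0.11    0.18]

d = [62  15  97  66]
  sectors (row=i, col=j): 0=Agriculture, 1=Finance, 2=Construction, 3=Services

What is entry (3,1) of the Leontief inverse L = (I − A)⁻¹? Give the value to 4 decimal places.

L[3,1] = 0.2318

Form M = I − A:
  [  0.82   -0.09   -0.03   -0.19]
  [ -0.11    0.82   -0.02   -0.12]
  [ -0.03   -0.05    0.98   -0.17]
  [ -0.12   -0.12   -0.11    0.82]
Leontief inverse L = M⁻¹:
  [  1.3000    0.1986    0.0829    0.3475]
  [  0.2108    1.2828    0.0606    0.2491]
  [  0.0910    0.1117    1.0542    0.2560]
  [  0.2333    0.2318    0.1624    1.3412]
Total output x = L · d:
  x_0 = 1.3000·62 + 0.1986·15 + 0.0829·97 + 0.3475·66 = 114.5500
  x_1 = 0.2108·62 + 1.2828·15 + 0.0606·97 + 0.2491·66 = 54.6285
  x_2 = 0.0910·62 + 0.1117·15 + 1.0542·97 + 0.2560·66 = 126.4734
  x_3 = 0.2333·62 + 0.2318·15 + 0.1624·97 + 1.3412·66 = 122.2116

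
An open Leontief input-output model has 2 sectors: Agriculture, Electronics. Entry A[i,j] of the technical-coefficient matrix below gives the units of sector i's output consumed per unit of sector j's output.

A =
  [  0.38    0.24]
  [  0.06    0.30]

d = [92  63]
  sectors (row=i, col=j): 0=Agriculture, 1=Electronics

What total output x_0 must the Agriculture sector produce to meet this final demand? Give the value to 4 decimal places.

Form M = I − A:
  [  0.62   -0.24]
  [ -0.06    0.70]
Leontief inverse L = M⁻¹:
  [  1.6683    0.5720]
  [  0.1430    1.4776]
Total output x = L · d:
  x_0 = 1.6683·92 + 0.5720·63 = 189.5138
  x_1 = 0.1430·92 + 1.4776·63 = 106.2440

189.5138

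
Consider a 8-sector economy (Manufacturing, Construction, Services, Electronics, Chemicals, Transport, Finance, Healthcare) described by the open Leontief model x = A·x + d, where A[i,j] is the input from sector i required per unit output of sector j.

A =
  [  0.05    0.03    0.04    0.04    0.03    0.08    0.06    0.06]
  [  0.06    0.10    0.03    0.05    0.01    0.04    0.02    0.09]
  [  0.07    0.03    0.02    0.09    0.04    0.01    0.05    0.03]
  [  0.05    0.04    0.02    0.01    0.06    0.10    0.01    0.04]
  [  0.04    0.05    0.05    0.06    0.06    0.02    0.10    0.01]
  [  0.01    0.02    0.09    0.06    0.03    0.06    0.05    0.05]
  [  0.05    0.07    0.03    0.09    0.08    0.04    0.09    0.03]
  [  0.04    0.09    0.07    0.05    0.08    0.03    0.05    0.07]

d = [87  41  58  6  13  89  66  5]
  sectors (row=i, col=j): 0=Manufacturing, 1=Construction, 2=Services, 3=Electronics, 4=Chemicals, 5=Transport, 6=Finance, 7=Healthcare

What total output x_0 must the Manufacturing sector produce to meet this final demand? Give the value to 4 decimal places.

Form M = I − A:
  [  0.95   -0.03   -0.04   -0.04   -0.03   -0.08   -0.06   -0.06]
  [ -0.06    0.90   -0.03   -0.05   -0.01   -0.04   -0.02   -0.09]
  [ -0.07   -0.03    0.98   -0.09   -0.04   -0.01   -0.05   -0.03]
  [ -0.05   -0.04   -0.02    0.99   -0.06   -0.10   -0.01   -0.04]
  [ -0.04   -0.05   -0.05   -0.06    0.94   -0.02   -0.10   -0.01]
  [ -0.01   -0.02   -0.09   -0.06   -0.03    0.94   -0.05   -0.05]
  [ -0.05   -0.07   -0.03   -0.09   -0.08   -0.04    0.91   -0.03]
  [ -0.04   -0.09   -0.07   -0.05   -0.08   -0.03   -0.05    0.93]
Leontief inverse L = M⁻¹:
  [  1.0786    0.0642    0.0704    0.0770    0.0625    0.1118    0.0953    0.0911]
  [  0.0914    1.1405    0.0598    0.0847    0.0405    0.0731    0.0508    0.1278]
  [  0.0966    0.0597    1.0423    0.1183    0.0685    0.0411    0.0791    0.0562]
  [  0.0724    0.0675    0.0481    1.0406    0.0846    0.1259    0.0402    0.0665]
  [  0.0714    0.0856    0.0749    0.0977    1.0930    0.0512    0.1368    0.0384]
  [  0.0384    0.0510    0.1161    0.0956    0.0611    1.0879    0.0818    0.0771]
  [  0.0872    0.1142    0.0627    0.1335    0.1199    0.0800    1.1333    0.0666]
  [  0.0785    0.1364    0.1034    0.0950    0.1187    0.0655    0.0925    1.1087]
Total output x = L · d:
  x_0 = 1.0786·87 + 0.0642·41 + 0.0704·58 + 0.0770·6 + 0.0625·13 + 0.1118·89 + 0.0953·66 + 0.0911·5 = 118.5184
  x_1 = 0.0914·87 + 1.1405·41 + 0.0598·58 + 0.0847·6 + 0.0405·13 + 0.0731·89 + 0.0508·66 + 0.1278·5 = 69.7180
  x_2 = 0.0966·87 + 0.0597·41 + 1.0423·58 + 0.1183·6 + 0.0685·13 + 0.0411·89 + 0.0791·66 + 0.0562·5 = 82.0677
  x_3 = 0.0724·87 + 0.0675·41 + 0.0481·58 + 1.0406·6 + 0.0846·13 + 0.1259·89 + 0.0402·66 + 0.0665·5 = 33.3887
  x_4 = 0.0714·87 + 0.0856·41 + 0.0749·58 + 0.0977·6 + 1.0930·13 + 0.0512·89 + 0.1368·66 + 0.0384·5 = 42.6469
  x_5 = 0.0384·87 + 0.0510·41 + 0.1161·58 + 0.0956·6 + 0.0611·13 + 1.0879·89 + 0.0818·66 + 0.0771·5 = 116.1435
  x_6 = 0.0872·87 + 0.1142·41 + 0.0627·58 + 0.1335·6 + 0.1199·13 + 0.0800·89 + 1.1333·66 + 0.0666·5 = 100.5177
  x_7 = 0.0785·87 + 0.1364·41 + 0.1034·58 + 0.0950·6 + 0.1187·13 + 0.0655·89 + 0.0925·66 + 1.1087·5 = 38.0123

118.5184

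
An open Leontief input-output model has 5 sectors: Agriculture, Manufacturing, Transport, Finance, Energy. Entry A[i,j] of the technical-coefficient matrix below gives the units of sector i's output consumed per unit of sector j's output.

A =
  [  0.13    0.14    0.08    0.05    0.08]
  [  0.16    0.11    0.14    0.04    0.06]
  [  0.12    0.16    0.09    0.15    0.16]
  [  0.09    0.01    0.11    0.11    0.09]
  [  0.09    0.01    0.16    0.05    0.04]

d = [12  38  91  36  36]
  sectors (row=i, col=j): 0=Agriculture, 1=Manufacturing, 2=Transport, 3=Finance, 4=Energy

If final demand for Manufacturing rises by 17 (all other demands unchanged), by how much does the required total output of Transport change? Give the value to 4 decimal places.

4.6372

Form M = I − A:
  [  0.87   -0.14   -0.08   -0.05   -0.08]
  [ -0.16    0.89   -0.14   -0.04   -0.06]
  [ -0.12   -0.16    0.91   -0.15   -0.16]
  [ -0.09   -0.01   -0.11    0.89   -0.09]
  [ -0.09   -0.01   -0.16   -0.05    0.96]
Leontief inverse L = M⁻¹:
  [  1.2476    0.2333    0.1886    0.1214    0.1614]
  [  0.2876    1.2177    0.2545    0.1224    0.1540]
  [  0.2758    0.2728    1.2433    0.2525    0.2709]
  [  0.1812    0.0795    0.1997    1.1802    0.1640]
  [  0.1754    0.0842    0.2379    0.1162    1.1121]
Total output x = L · d:
  x_0 = 1.2476·12 + 0.2333·38 + 0.1886·91 + 0.1214·36 + 0.1614·36 = 51.1851
  x_1 = 0.2876·12 + 1.2177·38 + 0.2545·91 + 0.1224·36 + 0.1540·36 = 82.8339
  x_2 = 0.2758·12 + 0.2728·38 + 1.2433·91 + 0.2525·36 + 0.2709·36 = 145.6560
  x_3 = 0.1812·12 + 0.0795·38 + 0.1997·91 + 1.1802·36 + 0.1640·36 = 71.7561
  x_4 = 0.1754·12 + 0.0842·38 + 0.2379·91 + 0.1162·36 + 1.1121·36 = 71.1748
Δx_2 = L[2,1] · Δd_1 = 0.2728 · 17 = 4.6372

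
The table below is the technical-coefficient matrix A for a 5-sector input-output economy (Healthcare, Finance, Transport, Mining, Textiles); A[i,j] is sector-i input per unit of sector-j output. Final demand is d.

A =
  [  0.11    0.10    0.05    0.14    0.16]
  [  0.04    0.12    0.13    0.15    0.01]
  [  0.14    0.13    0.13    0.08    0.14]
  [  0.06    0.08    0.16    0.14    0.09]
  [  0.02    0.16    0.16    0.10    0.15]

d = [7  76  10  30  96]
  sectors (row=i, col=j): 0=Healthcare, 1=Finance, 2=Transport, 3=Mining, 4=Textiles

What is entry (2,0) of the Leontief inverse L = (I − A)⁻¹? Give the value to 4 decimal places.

Form M = I − A:
  [  0.89   -0.10   -0.05   -0.14   -0.16]
  [ -0.04    0.88   -0.13   -0.15   -0.01]
  [ -0.14   -0.13    0.87   -0.08   -0.14]
  [ -0.06   -0.08   -0.16    0.86   -0.09]
  [ -0.02   -0.16   -0.16   -0.10    0.85]
Leontief inverse L = M⁻¹:
  [  1.1945    0.2471    0.2132    0.2916    0.2937]
  [  0.1171    1.2324    0.2606    0.2708    0.1081]
  [  0.2419    0.2956    1.3061    0.2462    0.2902]
  [  0.1511    0.2203    0.3174    1.2808    0.2189]
  [  0.1134    0.3194    0.3373    0.2549    1.2841]
Total output x = L · d:
  x_0 = 1.1945·7 + 0.2471·76 + 0.2132·10 + 0.2916·30 + 0.2937·96 = 66.2230
  x_1 = 0.1171·7 + 1.2324·76 + 0.2606·10 + 0.2708·30 + 0.1081·96 = 115.5966
  x_2 = 0.2419·7 + 0.2956·76 + 1.3061·10 + 0.2462·30 + 0.2902·96 = 72.4625
  x_3 = 0.1511·7 + 0.2203·76 + 0.3174·10 + 1.2808·30 + 0.2189·96 = 80.4156
  x_4 = 0.1134·7 + 0.3194·76 + 0.3373·10 + 0.2549·30 + 1.2841·96 = 159.3594

L[2,0] = 0.2419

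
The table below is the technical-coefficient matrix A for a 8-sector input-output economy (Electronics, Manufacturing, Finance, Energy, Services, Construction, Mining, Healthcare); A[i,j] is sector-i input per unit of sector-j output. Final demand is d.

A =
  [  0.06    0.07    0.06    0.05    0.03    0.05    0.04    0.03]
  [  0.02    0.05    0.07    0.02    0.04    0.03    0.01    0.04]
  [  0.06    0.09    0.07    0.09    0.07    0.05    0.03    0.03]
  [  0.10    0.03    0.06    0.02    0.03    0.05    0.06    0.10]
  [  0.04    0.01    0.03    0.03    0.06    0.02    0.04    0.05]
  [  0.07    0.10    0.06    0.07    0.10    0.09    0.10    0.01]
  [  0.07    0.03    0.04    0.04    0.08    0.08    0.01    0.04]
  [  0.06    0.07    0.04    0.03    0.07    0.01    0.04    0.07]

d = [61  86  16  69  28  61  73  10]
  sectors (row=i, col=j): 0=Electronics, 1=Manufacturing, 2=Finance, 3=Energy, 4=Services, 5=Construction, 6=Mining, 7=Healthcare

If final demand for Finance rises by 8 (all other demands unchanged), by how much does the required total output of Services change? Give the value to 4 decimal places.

0.4280

Form M = I − A:
  [  0.94   -0.07   -0.06   -0.05   -0.03   -0.05   -0.04   -0.03]
  [ -0.02    0.95   -0.07   -0.02   -0.04   -0.03   -0.01   -0.04]
  [ -0.06   -0.09    0.93   -0.09   -0.07   -0.05   -0.03   -0.03]
  [ -0.10   -0.03   -0.06    0.98   -0.03   -0.05   -0.06   -0.10]
  [ -0.04   -0.01   -0.03   -0.03    0.94   -0.02   -0.04   -0.05]
  [ -0.07   -0.10   -0.06   -0.07   -0.10    0.91   -0.10   -0.01]
  [ -0.07   -0.03   -0.04   -0.04   -0.08   -0.08    0.99   -0.04]
  [ -0.06   -0.07   -0.04   -0.03   -0.07   -0.01   -0.04    0.93]
Leontief inverse L = M⁻¹:
  [  1.0985    0.1084    0.0971    0.0796    0.0682    0.0816    0.0666    0.0592]
  [  0.0462    1.0779    0.0961    0.0419    0.0681    0.0503    0.0285    0.0609]
  [  0.1080    0.1351    1.1155    0.1252    0.1161    0.0874    0.0634    0.0686]
  [  0.1451    0.0760    0.1007    1.0548    0.0757    0.0851    0.0907    0.1335]
  [  0.0677    0.0345    0.0535    0.0499    1.0877    0.0404    0.0587    0.0722]
  [  0.1283    0.1540    0.1143    0.1139    0.1601    1.1401    0.1409    0.0536]
  [  0.1090    0.0683    0.0754    0.0701    0.1197    0.1111    1.0406    0.0688]
  [  0.0948    0.1036    0.0732    0.0557    0.1057    0.0356    0.0628    1.0999]
Total output x = L · d:
  x_0 = 1.0985·61 + 0.1084·86 + 0.0971·16 + 0.0796·69 + 0.0682·28 + 0.0816·61 + 0.0666·73 + 0.0592·10 = 95.7297
  x_1 = 0.0462·61 + 1.0779·86 + 0.0961·16 + 0.0419·69 + 0.0681·28 + 0.0503·61 + 0.0285·73 + 0.0609·10 = 107.6083
  x_2 = 0.1080·61 + 0.1351·86 + 1.1155·16 + 0.1252·69 + 0.1161·28 + 0.0874·61 + 0.0634·73 + 0.0686·10 = 58.5888
  x_3 = 0.1451·61 + 0.0760·86 + 0.1007·16 + 1.0548·69 + 0.0757·28 + 0.0851·61 + 0.0907·73 + 0.1335·10 = 105.0398
  x_4 = 0.0677·61 + 0.0345·86 + 0.0535·16 + 0.0499·69 + 1.0877·28 + 0.0404·61 + 0.0587·73 + 0.0722·10 = 49.3201
  x_5 = 0.1283·61 + 0.1540·86 + 0.1143·16 + 0.1139·69 + 0.1601·28 + 1.1401·61 + 0.1409·73 + 0.0536·10 = 115.6045
  x_6 = 0.1090·61 + 0.0683·86 + 0.0754·16 + 0.0701·69 + 0.1197·28 + 0.1111·61 + 1.0406·73 + 0.0688·10 = 105.3387
  x_7 = 0.0948·61 + 0.1036·86 + 0.0732·16 + 0.0557·69 + 0.1057·28 + 0.0356·61 + 0.0628·73 + 1.0999·10 = 40.4227
Δx_4 = L[4,2] · Δd_2 = 0.0535 · 8 = 0.4280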